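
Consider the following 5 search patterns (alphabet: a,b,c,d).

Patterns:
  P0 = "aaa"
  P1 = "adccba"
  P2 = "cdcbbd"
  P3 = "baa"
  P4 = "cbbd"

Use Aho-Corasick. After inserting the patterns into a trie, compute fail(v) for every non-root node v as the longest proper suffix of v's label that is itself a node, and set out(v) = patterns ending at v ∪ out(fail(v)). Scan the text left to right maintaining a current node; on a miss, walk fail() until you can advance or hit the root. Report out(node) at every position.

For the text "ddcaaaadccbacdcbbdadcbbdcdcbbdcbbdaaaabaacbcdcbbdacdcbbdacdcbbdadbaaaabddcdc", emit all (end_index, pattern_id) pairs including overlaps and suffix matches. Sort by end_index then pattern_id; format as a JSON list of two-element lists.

Build automaton:
Trie (insert patterns):
  0='ε' goto a→1 b→15 c→9
  1='a' goto a→2 d→4
  2='aa' goto a→3
  3='aaa' goto ·  ←P0
  4='ad' goto c→5
  5='adc' goto c→6
  6='adcc' goto b→7
  7='adccb' goto a→8
  8='adccba' goto ·  ←P1
  9='c' goto b→18 d→10
  10='cd' goto c→11
  11='cdc' goto b→12
  12='cdcb' goto b→13
  13='cdcbb' goto d→14
  14='cdcbbd' goto ·  ←P2
  15='b' goto a→16
  16='ba' goto a→17
  17='baa' goto ·  ←P3
  18='cb' goto b→19
  19='cbb' goto d→20
  20='cbbd' goto ·  ←P4

BFS fail/out derivation:
  n1('a'): parent n0 fail=0; on 'a' 0 → fail=0;  out ∅∪∅=∅
  n9('c'): parent n0 fail=0; on 'c' 0 → fail=0;  out ∅∪∅=∅
  n15('b'): parent n0 fail=0; on 'b' 0 → fail=0;  out ∅∪∅=∅
  n2('aa'): parent n1 fail=0; on 'a' 0 → fail=1;  out ∅∪∅=∅
  n4('ad'): parent n1 fail=0; on 'd' 0 → fail=0;  out ∅∪∅=∅
  n10('cd'): parent n9 fail=0; on 'd' 0 → fail=0;  out ∅∪∅=∅
  n16('ba'): parent n15 fail=0; on 'a' 0 → fail=1;  out ∅∪∅=∅
  n18('cb'): parent n9 fail=0; on 'b' 0 → fail=15;  out ∅∪∅=∅
  n3('aaa'): parent n2 fail=1; on 'a' 1 → fail=2;  out {0}∪∅={0}
  n5('adc'): parent n4 fail=0; on 'c' 0 → fail=9;  out ∅∪∅=∅
  n11('cdc'): parent n10 fail=0; on 'c' 0 → fail=9;  out ∅∪∅=∅
  n17('baa'): parent n16 fail=1; on 'a' 1 → fail=2;  out {3}∪∅={3}
  n19('cbb'): parent n18 fail=15; on 'b' 15→0 → fail=15;  out ∅∪∅=∅
  n6('adcc'): parent n5 fail=9; on 'c' 9→0 → fail=9;  out ∅∪∅=∅
  n12('cdcb'): parent n11 fail=9; on 'b' 9 → fail=18;  out ∅∪∅=∅
  n20('cbbd'): parent n19 fail=15; on 'd' 15→0 → fail=0;  out {4}∪∅={4}
  n7('adccb'): parent n6 fail=9; on 'b' 9 → fail=18;  out ∅∪∅=∅
  n13('cdcbb'): parent n12 fail=18; on 'b' 18 → fail=19;  out ∅∪∅=∅
  n8('adccba'): parent n7 fail=18; on 'a' 18→15 → fail=16;  out {1}∪∅={1}
  n14('cdcbbd'): parent n13 fail=19; on 'd' 19 → fail=20;  out {2}∪{4}={2,4}

Text stream:
pos 0 'd': at 0
pos 1 'd': at 0
pos 2 'c': at 9
pos 3 'a': at 1 (via fail)
pos 4 'a': at 2
pos 5 'a': at 3  ** P0@[3:5]
pos 6 'a': at 3 (via fail)  ** P0@[4:6]
pos 7 'd': at 4 (via fail)
pos 8 'c': at 5
pos 9 'c': at 6
pos 10 'b': at 7
pos 11 'a': at 8  ** P1@[6:11]
pos 12 'c': at 9 (via fail)
pos 13 'd': at 10
pos 14 'c': at 11
pos 15 'b': at 12
pos 16 'b': at 13
pos 17 'd': at 14  ** P2@[12:17],P4@[14:17]
pos 18 'a': at 1 (via fail)
pos 19 'd': at 4
pos 20 'c': at 5
pos 21 'b': at 18 (via fail)
pos 22 'b': at 19
pos 23 'd': at 20  ** P4@[20:23]
pos 24 'c': at 9 (via fail)
pos 25 'd': at 10
pos 26 'c': at 11
pos 27 'b': at 12
pos 28 'b': at 13
pos 29 'd': at 14  ** P2@[24:29],P4@[26:29]
pos 30 'c': at 9 (via fail)
pos 31 'b': at 18
pos 32 'b': at 19
pos 33 'd': at 20  ** P4@[30:33]
pos 34 'a': at 1 (via fail)
pos 35 'a': at 2
pos 36 'a': at 3  ** P0@[34:36]
pos 37 'a': at 3 (via fail)  ** P0@[35:37]
pos 38 'b': at 15 (via fail)
pos 39 'a': at 16
pos 40 'a': at 17  ** P3@[38:40]
pos 41 'c': at 9 (via fail)
pos 42 'b': at 18
pos 43 'c': at 9 (via fail)
pos 44 'd': at 10
pos 45 'c': at 11
pos 46 'b': at 12
pos 47 'b': at 13
pos 48 'd': at 14  ** P2@[43:48],P4@[45:48]
pos 49 'a': at 1 (via fail)
pos 50 'c': at 9 (via fail)
pos 51 'd': at 10
pos 52 'c': at 11
pos 53 'b': at 12
pos 54 'b': at 13
pos 55 'd': at 14  ** P2@[50:55],P4@[52:55]
pos 56 'a': at 1 (via fail)
pos 57 'c': at 9 (via fail)
pos 58 'd': at 10
pos 59 'c': at 11
pos 60 'b': at 12
pos 61 'b': at 13
pos 62 'd': at 14  ** P2@[57:62],P4@[59:62]
pos 63 'a': at 1 (via fail)
pos 64 'd': at 4
pos 65 'b': at 15 (via fail)
pos 66 'a': at 16
pos 67 'a': at 17  ** P3@[65:67]
pos 68 'a': at 3 (via fail)  ** P0@[66:68]
pos 69 'a': at 3 (via fail)  ** P0@[67:69]
pos 70 'b': at 15 (via fail)
pos 71 'd': at 0 (via fail)
pos 72 'd': at 0
pos 73 'c': at 9
pos 74 'd': at 10
pos 75 'c': at 11

All matches (sorted): [[5,0],[6,0],[11,1],[17,2],[17,4],[23,4],[29,2],[29,4],[33,4],[36,0],[37,0],[40,3],[48,2],[48,4],[55,2],[55,4],[62,2],[62,4],[67,3],[68,0],[69,0]]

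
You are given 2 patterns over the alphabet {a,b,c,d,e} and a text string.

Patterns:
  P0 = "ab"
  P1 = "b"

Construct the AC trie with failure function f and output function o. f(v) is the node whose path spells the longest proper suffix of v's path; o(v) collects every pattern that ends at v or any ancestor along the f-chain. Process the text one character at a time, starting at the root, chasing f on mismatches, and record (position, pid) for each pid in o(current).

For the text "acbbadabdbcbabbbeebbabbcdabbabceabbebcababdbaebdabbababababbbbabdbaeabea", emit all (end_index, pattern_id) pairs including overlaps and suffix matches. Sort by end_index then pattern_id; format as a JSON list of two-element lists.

Build:
Trie nodes:
  n0 'ε': a→1 b→3
  n1 'a': b→2
  n2 'ab': ·  [P0 ends]
  n3 'b': ·  [P1 ends]

Failure links (BFS by depth):
  fail(1) 'a': from fail(0)=0 chase 'a': 0 ⇒ 0;  out=∅∪out(0)=∅
  fail(3) 'b': from fail(0)=0 chase 'b': 0 ⇒ 0;  out={1}∪out(0)={1}
  fail(2) 'ab': from fail(1)=0 chase 'b': 0 ⇒ 3;  out={0}∪out(3)={0,1}

Run:
i=0 'a': node 0→1
i=1 'c': node 1→0 ·f
i=2 'b': node 0→3  emit P1@[2:2]
i=3 'b': node 3→3 ·f  emit P1@[3:3]
i=4 'a': node 3→1 ·f
i=5 'd': node 1→0 ·f
i=6 'a': node 0→1
i=7 'b': node 1→2  emit P0@[6:7],P1@[7:7]
i=8 'd': node 2→0 ·f
i=9 'b': node 0→3  emit P1@[9:9]
i=10 'c': node 3→0 ·f
i=11 'b': node 0→3  emit P1@[11:11]
i=12 'a': node 3→1 ·f
i=13 'b': node 1→2  emit P0@[12:13],P1@[13:13]
i=14 'b': node 2→3 ·f  emit P1@[14:14]
i=15 'b': node 3→3 ·f  emit P1@[15:15]
i=16 'e': node 3→0 ·f
i=17 'e': node 0→0
i=18 'b': node 0→3  emit P1@[18:18]
i=19 'b': node 3→3 ·f  emit P1@[19:19]
i=20 'a': node 3→1 ·f
i=21 'b': node 1→2  emit P0@[20:21],P1@[21:21]
i=22 'b': node 2→3 ·f  emit P1@[22:22]
i=23 'c': node 3→0 ·f
i=24 'd': node 0→0
i=25 'a': node 0→1
i=26 'b': node 1→2  emit P0@[25:26],P1@[26:26]
i=27 'b': node 2→3 ·f  emit P1@[27:27]
i=28 'a': node 3→1 ·f
i=29 'b': node 1→2  emit P0@[28:29],P1@[29:29]
i=30 'c': node 2→0 ·f
i=31 'e': node 0→0
i=32 'a': node 0→1
i=33 'b': node 1→2  emit P0@[32:33],P1@[33:33]
i=34 'b': node 2→3 ·f  emit P1@[34:34]
i=35 'e': node 3→0 ·f
i=36 'b': node 0→3  emit P1@[36:36]
i=37 'c': node 3→0 ·f
i=38 'a': node 0→1
i=39 'b': node 1→2  emit P0@[38:39],P1@[39:39]
i=40 'a': node 2→1 ·f
i=41 'b': node 1→2  emit P0@[40:41],P1@[41:41]
i=42 'd': node 2→0 ·f
i=43 'b': node 0→3  emit P1@[43:43]
i=44 'a': node 3→1 ·f
i=45 'e': node 1→0 ·f
i=46 'b': node 0→3  emit P1@[46:46]
i=47 'd': node 3→0 ·f
i=48 'a': node 0→1
i=49 'b': node 1→2  emit P0@[48:49],P1@[49:49]
i=50 'b': node 2→3 ·f  emit P1@[50:50]
i=51 'a': node 3→1 ·f
i=52 'b': node 1→2  emit P0@[51:52],P1@[52:52]
i=53 'a': node 2→1 ·f
i=54 'b': node 1→2  emit P0@[53:54],P1@[54:54]
i=55 'a': node 2→1 ·f
i=56 'b': node 1→2  emit P0@[55:56],P1@[56:56]
i=57 'a': node 2→1 ·f
i=58 'b': node 1→2  emit P0@[57:58],P1@[58:58]
i=59 'b': node 2→3 ·f  emit P1@[59:59]
i=60 'b': node 3→3 ·f  emit P1@[60:60]
i=61 'b': node 3→3 ·f  emit P1@[61:61]
i=62 'a': node 3→1 ·f
i=63 'b': node 1→2  emit P0@[62:63],P1@[63:63]
i=64 'd': node 2→0 ·f
i=65 'b': node 0→3  emit P1@[65:65]
i=66 'a': node 3→1 ·f
i=67 'e': node 1→0 ·f
i=68 'a': node 0→1
i=69 'b': node 1→2  emit P0@[68:69],P1@[69:69]
i=70 'e': node 2→0 ·f
i=71 'a': node 0→1

Matches: [[2,1],[3,1],[7,0],[7,1],[9,1],[11,1],[13,0],[13,1],[14,1],[15,1],[18,1],[19,1],[21,0],[21,1],[22,1],[26,0],[26,1],[27,1],[29,0],[29,1],[33,0],[33,1],[34,1],[36,1],[39,0],[39,1],[41,0],[41,1],[43,1],[46,1],[49,0],[49,1],[50,1],[52,0],[52,1],[54,0],[54,1],[56,0],[56,1],[58,0],[58,1],[59,1],[60,1],[61,1],[63,0],[63,1],[65,1],[69,0],[69,1]]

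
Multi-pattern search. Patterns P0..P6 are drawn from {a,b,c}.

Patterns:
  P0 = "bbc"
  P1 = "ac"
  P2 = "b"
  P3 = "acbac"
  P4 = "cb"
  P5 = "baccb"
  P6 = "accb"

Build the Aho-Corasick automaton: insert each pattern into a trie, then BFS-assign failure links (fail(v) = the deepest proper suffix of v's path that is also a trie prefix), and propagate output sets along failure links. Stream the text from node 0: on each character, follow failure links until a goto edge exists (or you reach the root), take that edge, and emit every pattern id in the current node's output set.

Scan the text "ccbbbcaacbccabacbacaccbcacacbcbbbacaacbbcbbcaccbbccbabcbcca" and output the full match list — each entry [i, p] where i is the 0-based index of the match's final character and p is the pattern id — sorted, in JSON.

Build automaton:
Trie (insert patterns):
  n0 'ε': a→4 b→1 c→9
  n1 'b': a→11 b→2  [P2 ends]
  n2 'bb': c→3
  n3 'bbc': ·  [P0 ends]
  n4 'a': c→5
  n5 'ac': b→6 c→15  [P1 ends]
  n6 'acb': a→7
  n7 'acba': c→8
  n8 'acbac': ·  [P3 ends]
  n9 'c': b→10
  n10 'cb': ·  [P4 ends]
  n11 'ba': c→12
  n12 'bac': c→13
  n13 'bacc': b→14
  n14 'baccb': ·  [P5 ends]
  n15 'acc': b→16
  n16 'accb': ·  [P6 ends]

BFS fail/out derivation:
  fail(1) 'b': from fail(0)=0 chase 'b': 0 ⇒ 0;  out={2}∪out(0)={2}
  fail(4) 'a': from fail(0)=0 chase 'a': 0 ⇒ 0;  out=∅∪out(0)=∅
  fail(9) 'c': from fail(0)=0 chase 'c': 0 ⇒ 0;  out=∅∪out(0)=∅
  fail(2) 'bb': from fail(1)=0 chase 'b': 0 ⇒ 1;  out=∅∪out(1)={2}
  fail(5) 'ac': from fail(4)=0 chase 'c': 0 ⇒ 9;  out={1}∪out(9)={1}
  fail(10) 'cb': from fail(9)=0 chase 'b': 0 ⇒ 1;  out={4}∪out(1)={2,4}
  fail(11) 'ba': from fail(1)=0 chase 'a': 0 ⇒ 4;  out=∅∪out(4)=∅
  fail(3) 'bbc': from fail(2)=1 chase 'c': 1→0 ⇒ 9;  out={0}∪out(9)={0}
  fail(6) 'acb': from fail(5)=9 chase 'b': 9 ⇒ 10;  out=∅∪out(10)={2,4}
  fail(12) 'bac': from fail(11)=4 chase 'c': 4 ⇒ 5;  out=∅∪out(5)={1}
  fail(15) 'acc': from fail(5)=9 chase 'c': 9→0 ⇒ 9;  out=∅∪out(9)=∅
  fail(7) 'acba': from fail(6)=10 chase 'a': 10→1 ⇒ 11;  out=∅∪out(11)=∅
  fail(13) 'bacc': from fail(12)=5 chase 'c': 5 ⇒ 15;  out=∅∪out(15)=∅
  fail(16) 'accb': from fail(15)=9 chase 'b': 9 ⇒ 10;  out={6}∪out(10)={2,4,6}
  fail(8) 'acbac': from fail(7)=11 chase 'c': 11 ⇒ 12;  out={3}∪out(12)={1,3}
  fail(14) 'baccb': from fail(13)=15 chase 'b': 15 ⇒ 16;  out={5}∪out(16)={2,4,5,6}

Scan:
[0] read 'c'  n0⇒n9
[1] read 'c'  n9⇒n9 (fail-walked)
[2] read 'b'  n9⇒n10  ** P2@[2:2],P4@[1:2]
[3] read 'b'  n10⇒n2 (fail-walked)  ** P2@[3:3]
[4] read 'b'  n2⇒n2 (fail-walked)  ** P2@[4:4]
[5] read 'c'  n2⇒n3  ** P0@[3:5]
[6] read 'a'  n3⇒n4 (fail-walked)
[7] read 'a'  n4⇒n4 (fail-walked)
[8] read 'c'  n4⇒n5  ** P1@[7:8]
[9] read 'b'  n5⇒n6  ** P2@[9:9],P4@[8:9]
[10] read 'c'  n6⇒n9 (fail-walked)
[11] read 'c'  n9⇒n9 (fail-walked)
[12] read 'a'  n9⇒n4 (fail-walked)
[13] read 'b'  n4⇒n1 (fail-walked)  ** P2@[13:13]
[14] read 'a'  n1⇒n11
[15] read 'c'  n11⇒n12  ** P1@[14:15]
[16] read 'b'  n12⇒n6 (fail-walked)  ** P2@[16:16],P4@[15:16]
[17] read 'a'  n6⇒n7
[18] read 'c'  n7⇒n8  ** P1@[17:18],P3@[14:18]
[19] read 'a'  n8⇒n4 (fail-walked)
[20] read 'c'  n4⇒n5  ** P1@[19:20]
[21] read 'c'  n5⇒n15
[22] read 'b'  n15⇒n16  ** P2@[22:22],P4@[21:22],P6@[19:22]
[23] read 'c'  n16⇒n9 (fail-walked)
[24] read 'a'  n9⇒n4 (fail-walked)
[25] read 'c'  n4⇒n5  ** P1@[24:25]
[26] read 'a'  n5⇒n4 (fail-walked)
[27] read 'c'  n4⇒n5  ** P1@[26:27]
[28] read 'b'  n5⇒n6  ** P2@[28:28],P4@[27:28]
[29] read 'c'  n6⇒n9 (fail-walked)
[30] read 'b'  n9⇒n10  ** P2@[30:30],P4@[29:30]
[31] read 'b'  n10⇒n2 (fail-walked)  ** P2@[31:31]
[32] read 'b'  n2⇒n2 (fail-walked)  ** P2@[32:32]
[33] read 'a'  n2⇒n11 (fail-walked)
[34] read 'c'  n11⇒n12  ** P1@[33:34]
[35] read 'a'  n12⇒n4 (fail-walked)
[36] read 'a'  n4⇒n4 (fail-walked)
[37] read 'c'  n4⇒n5  ** P1@[36:37]
[38] read 'b'  n5⇒n6  ** P2@[38:38],P4@[37:38]
[39] read 'b'  n6⇒n2 (fail-walked)  ** P2@[39:39]
[40] read 'c'  n2⇒n3  ** P0@[38:40]
[41] read 'b'  n3⇒n10 (fail-walked)  ** P2@[41:41],P4@[40:41]
[42] read 'b'  n10⇒n2 (fail-walked)  ** P2@[42:42]
[43] read 'c'  n2⇒n3  ** P0@[41:43]
[44] read 'a'  n3⇒n4 (fail-walked)
[45] read 'c'  n4⇒n5  ** P1@[44:45]
[46] read 'c'  n5⇒n15
[47] read 'b'  n15⇒n16  ** P2@[47:47],P4@[46:47],P6@[44:47]
[48] read 'b'  n16⇒n2 (fail-walked)  ** P2@[48:48]
[49] read 'c'  n2⇒n3  ** P0@[47:49]
[50] read 'c'  n3⇒n9 (fail-walked)
[51] read 'b'  n9⇒n10  ** P2@[51:51],P4@[50:51]
[52] read 'a'  n10⇒n11 (fail-walked)
[53] read 'b'  n11⇒n1 (fail-walked)  ** P2@[53:53]
[54] read 'c'  n1⇒n9 (fail-walked)
[55] read 'b'  n9⇒n10  ** P2@[55:55],P4@[54:55]
[56] read 'c'  n10⇒n9 (fail-walked)
[57] read 'c'  n9⇒n9 (fail-walked)
[58] read 'a'  n9⇒n4 (fail-walked)

Result: [[2,2],[2,4],[3,2],[4,2],[5,0],[8,1],[9,2],[9,4],[13,2],[15,1],[16,2],[16,4],[18,1],[18,3],[20,1],[22,2],[22,4],[22,6],[25,1],[27,1],[28,2],[28,4],[30,2],[30,4],[31,2],[32,2],[34,1],[37,1],[38,2],[38,4],[39,2],[40,0],[41,2],[41,4],[42,2],[43,0],[45,1],[47,2],[47,4],[47,6],[48,2],[49,0],[51,2],[51,4],[53,2],[55,2],[55,4]]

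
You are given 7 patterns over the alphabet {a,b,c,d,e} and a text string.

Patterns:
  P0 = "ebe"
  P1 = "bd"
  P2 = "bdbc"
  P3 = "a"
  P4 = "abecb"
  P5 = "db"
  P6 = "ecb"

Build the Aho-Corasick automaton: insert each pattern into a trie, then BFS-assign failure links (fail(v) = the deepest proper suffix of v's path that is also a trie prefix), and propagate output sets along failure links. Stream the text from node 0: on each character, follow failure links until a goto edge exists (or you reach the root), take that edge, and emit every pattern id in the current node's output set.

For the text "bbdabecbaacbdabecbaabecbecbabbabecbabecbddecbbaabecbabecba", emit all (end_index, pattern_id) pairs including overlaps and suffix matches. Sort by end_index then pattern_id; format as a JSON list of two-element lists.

Build:
Trie (insert patterns):
  n0 'ε': a→8 b→4 d→13 e→1
  n1 'e': b→2 c→15
  n2 'eb': e→3
  n3 'ebe': ·  ←P0
  n4 'b': d→5
  n5 'bd': b→6  ←P1
  n6 'bdb': c→7
  n7 'bdbc': ·  ←P2
  n8 'a': b→9  ←P3
  n9 'ab': e→10
  n10 'abe': c→11
  n11 'abec': b→12
  n12 'abecb': ·  ←P4
  n13 'd': b→14
  n14 'db': ·  ←P5
  n15 'ec': b→16
  n16 'ecb': ·  ←P6

Failure links (BFS by depth):
  n1('e'): parent n0 fail=0; on 'e' 0 → fail=0;  out ∅∪∅=∅
  n4('b'): parent n0 fail=0; on 'b' 0 → fail=0;  out ∅∪∅=∅
  n8('a'): parent n0 fail=0; on 'a' 0 → fail=0;  out {3}∪∅={3}
  n13('d'): parent n0 fail=0; on 'd' 0 → fail=0;  out ∅∪∅=∅
  n2('eb'): parent n1 fail=0; on 'b' 0 → fail=4;  out ∅∪∅=∅
  n5('bd'): parent n4 fail=0; on 'd' 0 → fail=13;  out {1}∪∅={1}
  n9('ab'): parent n8 fail=0; on 'b' 0 → fail=4;  out ∅∪∅=∅
  n14('db'): parent n13 fail=0; on 'b' 0 → fail=4;  out {5}∪∅={5}
  n15('ec'): parent n1 fail=0; on 'c' 0 → fail=0;  out ∅∪∅=∅
  n3('ebe'): parent n2 fail=4; on 'e' 4→0 → fail=1;  out {0}∪∅={0}
  n6('bdb'): parent n5 fail=13; on 'b' 13 → fail=14;  out ∅∪{5}={5}
  n10('abe'): parent n9 fail=4; on 'e' 4→0 → fail=1;  out ∅∪∅=∅
  n16('ecb'): parent n15 fail=0; on 'b' 0 → fail=4;  out {6}∪∅={6}
  n7('bdbc'): parent n6 fail=14; on 'c' 14→4→0 → fail=0;  out {2}∪∅={2}
  n11('abec'): parent n10 fail=1; on 'c' 1 → fail=15;  out ∅∪∅=∅
  n12('abecb'): parent n11 fail=15; on 'b' 15 → fail=16;  out {4}∪{6}={4,6}

Text stream:
pos 0 'b': at 4
pos 1 'b': at 4 ·f
pos 2 'd': at 5  → match P1@[1:2]
pos 3 'a': at 8 ·f  → match P3@[3:3]
pos 4 'b': at 9
pos 5 'e': at 10
pos 6 'c': at 11
pos 7 'b': at 12  → match P4@[3:7],P6@[5:7]
pos 8 'a': at 8 ·f  → match P3@[8:8]
pos 9 'a': at 8 ·f  → match P3@[9:9]
pos 10 'c': at 0 ·f
pos 11 'b': at 4
pos 12 'd': at 5  → match P1@[11:12]
pos 13 'a': at 8 ·f  → match P3@[13:13]
pos 14 'b': at 9
pos 15 'e': at 10
pos 16 'c': at 11
pos 17 'b': at 12  → match P4@[13:17],P6@[15:17]
pos 18 'a': at 8 ·f  → match P3@[18:18]
pos 19 'a': at 8 ·f  → match P3@[19:19]
pos 20 'b': at 9
pos 21 'e': at 10
pos 22 'c': at 11
pos 23 'b': at 12  → match P4@[19:23],P6@[21:23]
pos 24 'e': at 1 ·f
pos 25 'c': at 15
pos 26 'b': at 16  → match P6@[24:26]
pos 27 'a': at 8 ·f  → match P3@[27:27]
pos 28 'b': at 9
pos 29 'b': at 4 ·f
pos 30 'a': at 8 ·f  → match P3@[30:30]
pos 31 'b': at 9
pos 32 'e': at 10
pos 33 'c': at 11
pos 34 'b': at 12  → match P4@[30:34],P6@[32:34]
pos 35 'a': at 8 ·f  → match P3@[35:35]
pos 36 'b': at 9
pos 37 'e': at 10
pos 38 'c': at 11
pos 39 'b': at 12  → match P4@[35:39],P6@[37:39]
pos 40 'd': at 5 ·f  → match P1@[39:40]
pos 41 'd': at 13 ·f
pos 42 'e': at 1 ·f
pos 43 'c': at 15
pos 44 'b': at 16  → match P6@[42:44]
pos 45 'b': at 4 ·f
pos 46 'a': at 8 ·f  → match P3@[46:46]
pos 47 'a': at 8 ·f  → match P3@[47:47]
pos 48 'b': at 9
pos 49 'e': at 10
pos 50 'c': at 11
pos 51 'b': at 12  → match P4@[47:51],P6@[49:51]
pos 52 'a': at 8 ·f  → match P3@[52:52]
pos 53 'b': at 9
pos 54 'e': at 10
pos 55 'c': at 11
pos 56 'b': at 12  → match P4@[52:56],P6@[54:56]
pos 57 'a': at 8 ·f  → match P3@[57:57]

Result: [[2,1],[3,3],[7,4],[7,6],[8,3],[9,3],[12,1],[13,3],[17,4],[17,6],[18,3],[19,3],[23,4],[23,6],[26,6],[27,3],[30,3],[34,4],[34,6],[35,3],[39,4],[39,6],[40,1],[44,6],[46,3],[47,3],[51,4],[51,6],[52,3],[56,4],[56,6],[57,3]]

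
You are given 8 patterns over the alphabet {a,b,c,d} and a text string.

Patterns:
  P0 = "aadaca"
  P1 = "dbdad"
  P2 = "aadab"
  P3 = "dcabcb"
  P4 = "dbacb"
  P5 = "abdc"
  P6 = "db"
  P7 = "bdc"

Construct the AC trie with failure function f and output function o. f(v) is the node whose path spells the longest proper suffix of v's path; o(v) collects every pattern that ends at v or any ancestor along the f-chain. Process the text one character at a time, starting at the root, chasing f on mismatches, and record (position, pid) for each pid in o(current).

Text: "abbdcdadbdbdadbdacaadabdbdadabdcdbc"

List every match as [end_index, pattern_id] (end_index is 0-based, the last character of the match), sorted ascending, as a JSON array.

Construct AC machine:
Trie nodes:
  0='ε' goto a→1 b→24 d→7
  1='a' goto a→2 b→21
  2='aa' goto d→3
  3='aad' goto a→4
  4='aada' goto b→12 c→5
  5='aadac' goto a→6
  6='aadaca' goto ·  [P0 ends]
  7='d' goto b→8 c→13
  8='db' goto a→18 d→9  [P6 ends]
  9='dbd' goto a→10
  10='dbda' goto d→11
  11='dbdad' goto ·  [P1 ends]
  12='aadab' goto ·  [P2 ends]
  13='dc' goto a→14
  14='dca' goto b→15
  15='dcab' goto c→16
  16='dcabc' goto b→17
  17='dcabcb' goto ·  [P3 ends]
  18='dba' goto c→19
  19='dbac' goto b→20
  20='dbacb' goto ·  [P4 ends]
  21='ab' goto d→22
  22='abd' goto c→23
  23='abdc' goto ·  [P5 ends]
  24='b' goto d→25
  25='bd' goto c→26
  26='bdc' goto ·  [P7 ends]

BFS fail/out derivation:
  fail(1) 'a': from fail(0)=0 chase 'a': 0 ⇒ 0;  out=∅∪out(0)=∅
  fail(7) 'd': from fail(0)=0 chase 'd': 0 ⇒ 0;  out=∅∪out(0)=∅
  fail(24) 'b': from fail(0)=0 chase 'b': 0 ⇒ 0;  out=∅∪out(0)=∅
  fail(2) 'aa': from fail(1)=0 chase 'a': 0 ⇒ 1;  out=∅∪out(1)=∅
  fail(8) 'db': from fail(7)=0 chase 'b': 0 ⇒ 24;  out={6}∪out(24)={6}
  fail(13) 'dc': from fail(7)=0 chase 'c': 0 ⇒ 0;  out=∅∪out(0)=∅
  fail(21) 'ab': from fail(1)=0 chase 'b': 0 ⇒ 24;  out=∅∪out(24)=∅
  fail(25) 'bd': from fail(24)=0 chase 'd': 0 ⇒ 7;  out=∅∪out(7)=∅
  fail(3) 'aad': from fail(2)=1 chase 'd': 1→0 ⇒ 7;  out=∅∪out(7)=∅
  fail(9) 'dbd': from fail(8)=24 chase 'd': 24 ⇒ 25;  out=∅∪out(25)=∅
  fail(14) 'dca': from fail(13)=0 chase 'a': 0 ⇒ 1;  out=∅∪out(1)=∅
  fail(18) 'dba': from fail(8)=24 chase 'a': 24→0 ⇒ 1;  out=∅∪out(1)=∅
  fail(22) 'abd': from fail(21)=24 chase 'd': 24 ⇒ 25;  out=∅∪out(25)=∅
  fail(26) 'bdc': from fail(25)=7 chase 'c': 7 ⇒ 13;  out={7}∪out(13)={7}
  fail(4) 'aada': from fail(3)=7 chase 'a': 7→0 ⇒ 1;  out=∅∪out(1)=∅
  fail(10) 'dbda': from fail(9)=25 chase 'a': 25→7→0 ⇒ 1;  out=∅∪out(1)=∅
  fail(15) 'dcab': from fail(14)=1 chase 'b': 1 ⇒ 21;  out=∅∪out(21)=∅
  fail(19) 'dbac': from fail(18)=1 chase 'c': 1→0 ⇒ 0;  out=∅∪out(0)=∅
  fail(23) 'abdc': from fail(22)=25 chase 'c': 25 ⇒ 26;  out={5}∪out(26)={5,7}
  fail(5) 'aadac': from fail(4)=1 chase 'c': 1→0 ⇒ 0;  out=∅∪out(0)=∅
  fail(11) 'dbdad': from fail(10)=1 chase 'd': 1→0 ⇒ 7;  out={1}∪out(7)={1}
  fail(12) 'aadab': from fail(4)=1 chase 'b': 1 ⇒ 21;  out={2}∪out(21)={2}
  fail(16) 'dcabc': from fail(15)=21 chase 'c': 21→24→0 ⇒ 0;  out=∅∪out(0)=∅
  fail(20) 'dbacb': from fail(19)=0 chase 'b': 0 ⇒ 24;  out={4}∪out(24)={4}
  fail(6) 'aadaca': from fail(5)=0 chase 'a': 0 ⇒ 1;  out={0}∪out(1)={0}
  fail(17) 'dcabcb': from fail(16)=0 chase 'b': 0 ⇒ 24;  out={3}∪out(24)={3}

Text stream:
pos 0 'a': at 1
pos 1 'b': at 21
pos 2 'b': at 24 ·f
pos 3 'd': at 25
pos 4 'c': at 26  emit P7@[2:4]
pos 5 'd': at 7 ·f
pos 6 'a': at 1 ·f
pos 7 'd': at 7 ·f
pos 8 'b': at 8  emit P6@[7:8]
pos 9 'd': at 9
pos 10 'b': at 8 ·f  emit P6@[9:10]
pos 11 'd': at 9
pos 12 'a': at 10
pos 13 'd': at 11  emit P1@[9:13]
pos 14 'b': at 8 ·f  emit P6@[13:14]
pos 15 'd': at 9
pos 16 'a': at 10
pos 17 'c': at 0 ·f
pos 18 'a': at 1
pos 19 'a': at 2
pos 20 'd': at 3
pos 21 'a': at 4
pos 22 'b': at 12  emit P2@[18:22]
pos 23 'd': at 22 ·f
pos 24 'b': at 8 ·f  emit P6@[23:24]
pos 25 'd': at 9
pos 26 'a': at 10
pos 27 'd': at 11  emit P1@[23:27]
pos 28 'a': at 1 ·f
pos 29 'b': at 21
pos 30 'd': at 22
pos 31 'c': at 23  emit P5@[28:31],P7@[29:31]
pos 32 'd': at 7 ·f
pos 33 'b': at 8  emit P6@[32:33]
pos 34 'c': at 0 ·f

All matches (sorted): [[4,7],[8,6],[10,6],[13,1],[14,6],[22,2],[24,6],[27,1],[31,5],[31,7],[33,6]]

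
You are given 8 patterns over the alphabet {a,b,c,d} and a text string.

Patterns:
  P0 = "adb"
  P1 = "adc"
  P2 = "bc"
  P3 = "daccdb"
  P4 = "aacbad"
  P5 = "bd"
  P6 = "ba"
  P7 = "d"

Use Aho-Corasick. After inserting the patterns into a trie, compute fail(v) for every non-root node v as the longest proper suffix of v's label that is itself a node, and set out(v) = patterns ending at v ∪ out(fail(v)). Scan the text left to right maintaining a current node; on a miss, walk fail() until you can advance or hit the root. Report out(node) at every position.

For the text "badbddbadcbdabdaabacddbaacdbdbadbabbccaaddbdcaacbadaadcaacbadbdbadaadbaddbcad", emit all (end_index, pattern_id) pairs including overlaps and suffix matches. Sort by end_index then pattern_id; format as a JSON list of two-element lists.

Build:
Trie (insert patterns):
  0='ε' goto a→1 b→5 d→7
  1='a' goto a→13 d→2
  2='ad' goto b→3 c→4
  3='adb' goto ·  ←P0
  4='adc' goto ·  ←P1
  5='b' goto a→19 c→6 d→18
  6='bc' goto ·  ←P2
  7='d' goto a→8  ←P7
  8='da' goto c→9
  9='dac' goto c→10
  10='dacc' goto d→11
  11='daccd' goto b→12
  12='daccdb' goto ·  ←P3
  13='aa' goto c→14
  14='aac' goto b→15
  15='aacb' goto a→16
  16='aacba' goto d→17
  17='aacbad' goto ·  ←P4
  18='bd' goto ·  ←P5
  19='ba' goto ·  ←P6

Failure links (BFS by depth):
  fail(1) 'a': from fail(0)=0 chase 'a': 0 ⇒ 0;  out=∅∪out(0)=∅
  fail(5) 'b': from fail(0)=0 chase 'b': 0 ⇒ 0;  out=∅∪out(0)=∅
  fail(7) 'd': from fail(0)=0 chase 'd': 0 ⇒ 0;  out={7}∪out(0)={7}
  fail(2) 'ad': from fail(1)=0 chase 'd': 0 ⇒ 7;  out=∅∪out(7)={7}
  fail(6) 'bc': from fail(5)=0 chase 'c': 0 ⇒ 0;  out={2}∪out(0)={2}
  fail(8) 'da': from fail(7)=0 chase 'a': 0 ⇒ 1;  out=∅∪out(1)=∅
  fail(13) 'aa': from fail(1)=0 chase 'a': 0 ⇒ 1;  out=∅∪out(1)=∅
  fail(18) 'bd': from fail(5)=0 chase 'd': 0 ⇒ 7;  out={5}∪out(7)={5,7}
  fail(19) 'ba': from fail(5)=0 chase 'a': 0 ⇒ 1;  out={6}∪out(1)={6}
  fail(3) 'adb': from fail(2)=7 chase 'b': 7→0 ⇒ 5;  out={0}∪out(5)={0}
  fail(4) 'adc': from fail(2)=7 chase 'c': 7→0 ⇒ 0;  out={1}∪out(0)={1}
  fail(9) 'dac': from fail(8)=1 chase 'c': 1→0 ⇒ 0;  out=∅∪out(0)=∅
  fail(14) 'aac': from fail(13)=1 chase 'c': 1→0 ⇒ 0;  out=∅∪out(0)=∅
  fail(10) 'dacc': from fail(9)=0 chase 'c': 0 ⇒ 0;  out=∅∪out(0)=∅
  fail(15) 'aacb': from fail(14)=0 chase 'b': 0 ⇒ 5;  out=∅∪out(5)=∅
  fail(11) 'daccd': from fail(10)=0 chase 'd': 0 ⇒ 7;  out=∅∪out(7)={7}
  fail(16) 'aacba': from fail(15)=5 chase 'a': 5 ⇒ 19;  out=∅∪out(19)={6}
  fail(12) 'daccdb': from fail(11)=7 chase 'b': 7→0 ⇒ 5;  out={3}∪out(5)={3}
  fail(17) 'aacbad': from fail(16)=19 chase 'd': 19→1 ⇒ 2;  out={4}∪out(2)={4,7}

Text stream:
pos 0 'b': at 5
pos 1 'a': at 19  emit P6@[0:1]
pos 2 'd': at 2 (fail-walked)  emit P7@[2:2]
pos 3 'b': at 3  emit P0@[1:3]
pos 4 'd': at 18 (fail-walked)  emit P5@[3:4],P7@[4:4]
pos 5 'd': at 7 (fail-walked)  emit P7@[5:5]
pos 6 'b': at 5 (fail-walked)
pos 7 'a': at 19  emit P6@[6:7]
pos 8 'd': at 2 (fail-walked)  emit P7@[8:8]
pos 9 'c': at 4  emit P1@[7:9]
pos 10 'b': at 5 (fail-walked)
pos 11 'd': at 18  emit P5@[10:11],P7@[11:11]
pos 12 'a': at 8 (fail-walked)
pos 13 'b': at 5 (fail-walked)
pos 14 'd': at 18  emit P5@[13:14],P7@[14:14]
pos 15 'a': at 8 (fail-walked)
pos 16 'a': at 13 (fail-walked)
pos 17 'b': at 5 (fail-walked)
pos 18 'a': at 19  emit P6@[17:18]
pos 19 'c': at 0 (fail-walked)
pos 20 'd': at 7  emit P7@[20:20]
pos 21 'd': at 7 (fail-walked)  emit P7@[21:21]
pos 22 'b': at 5 (fail-walked)
pos 23 'a': at 19  emit P6@[22:23]
pos 24 'a': at 13 (fail-walked)
pos 25 'c': at 14
pos 26 'd': at 7 (fail-walked)  emit P7@[26:26]
pos 27 'b': at 5 (fail-walked)
pos 28 'd': at 18  emit P5@[27:28],P7@[28:28]
pos 29 'b': at 5 (fail-walked)
pos 30 'a': at 19  emit P6@[29:30]
pos 31 'd': at 2 (fail-walked)  emit P7@[31:31]
pos 32 'b': at 3  emit P0@[30:32]
pos 33 'a': at 19 (fail-walked)  emit P6@[32:33]
pos 34 'b': at 5 (fail-walked)
pos 35 'b': at 5 (fail-walked)
pos 36 'c': at 6  emit P2@[35:36]
pos 37 'c': at 0 (fail-walked)
pos 38 'a': at 1
pos 39 'a': at 13
pos 40 'd': at 2 (fail-walked)  emit P7@[40:40]
pos 41 'd': at 7 (fail-walked)  emit P7@[41:41]
pos 42 'b': at 5 (fail-walked)
pos 43 'd': at 18  emit P5@[42:43],P7@[43:43]
pos 44 'c': at 0 (fail-walked)
pos 45 'a': at 1
pos 46 'a': at 13
pos 47 'c': at 14
pos 48 'b': at 15
pos 49 'a': at 16  emit P6@[48:49]
pos 50 'd': at 17  emit P4@[45:50],P7@[50:50]
pos 51 'a': at 8 (fail-walked)
pos 52 'a': at 13 (fail-walked)
pos 53 'd': at 2 (fail-walked)  emit P7@[53:53]
pos 54 'c': at 4  emit P1@[52:54]
pos 55 'a': at 1 (fail-walked)
pos 56 'a': at 13
pos 57 'c': at 14
pos 58 'b': at 15
pos 59 'a': at 16  emit P6@[58:59]
pos 60 'd': at 17  emit P4@[55:60],P7@[60:60]
pos 61 'b': at 3 (fail-walked)  emit P0@[59:61]
pos 62 'd': at 18 (fail-walked)  emit P5@[61:62],P7@[62:62]
pos 63 'b': at 5 (fail-walked)
pos 64 'a': at 19  emit P6@[63:64]
pos 65 'd': at 2 (fail-walked)  emit P7@[65:65]
pos 66 'a': at 8 (fail-walked)
pos 67 'a': at 13 (fail-walked)
pos 68 'd': at 2 (fail-walked)  emit P7@[68:68]
pos 69 'b': at 3  emit P0@[67:69]
pos 70 'a': at 19 (fail-walked)  emit P6@[69:70]
pos 71 'd': at 2 (fail-walked)  emit P7@[71:71]
pos 72 'd': at 7 (fail-walked)  emit P7@[72:72]
pos 73 'b': at 5 (fail-walked)
pos 74 'c': at 6  emit P2@[73:74]
pos 75 'a': at 1 (fail-walked)
pos 76 'd': at 2  emit P7@[76:76]

All matches (sorted): [[1,6],[2,7],[3,0],[4,5],[4,7],[5,7],[7,6],[8,7],[9,1],[11,5],[11,7],[14,5],[14,7],[18,6],[20,7],[21,7],[23,6],[26,7],[28,5],[28,7],[30,6],[31,7],[32,0],[33,6],[36,2],[40,7],[41,7],[43,5],[43,7],[49,6],[50,4],[50,7],[53,7],[54,1],[59,6],[60,4],[60,7],[61,0],[62,5],[62,7],[64,6],[65,7],[68,7],[69,0],[70,6],[71,7],[72,7],[74,2],[76,7]]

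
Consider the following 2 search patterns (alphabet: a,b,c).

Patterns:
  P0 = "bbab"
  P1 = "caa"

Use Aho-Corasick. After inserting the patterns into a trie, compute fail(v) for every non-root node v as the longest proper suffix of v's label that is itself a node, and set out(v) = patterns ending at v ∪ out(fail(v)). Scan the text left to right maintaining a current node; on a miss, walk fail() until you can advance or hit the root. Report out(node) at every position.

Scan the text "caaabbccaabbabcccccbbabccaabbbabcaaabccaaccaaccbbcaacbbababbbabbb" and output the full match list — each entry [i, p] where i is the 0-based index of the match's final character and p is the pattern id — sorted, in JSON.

Build:
Trie (insert patterns):
  0='ε' goto b→1 c→5
  1='b' goto b→2
  2='bb' goto a→3
  3='bba' goto b→4
  4='bbab' goto ·  ←P0
  5='c' goto a→6
  6='ca' goto a→7
  7='caa' goto ·  ←P1

Failure links (BFS by depth):
  n1('b'): parent n0 fail=0; on 'b' 0 → fail=0;  out ∅∪∅=∅
  n5('c'): parent n0 fail=0; on 'c' 0 → fail=0;  out ∅∪∅=∅
  n2('bb'): parent n1 fail=0; on 'b' 0 → fail=1;  out ∅∪∅=∅
  n6('ca'): parent n5 fail=0; on 'a' 0 → fail=0;  out ∅∪∅=∅
  n3('bba'): parent n2 fail=1; on 'a' 1→0 → fail=0;  out ∅∪∅=∅
  n7('caa'): parent n6 fail=0; on 'a' 0 → fail=0;  out {1}∪∅={1}
  n4('bbab'): parent n3 fail=0; on 'b' 0 → fail=1;  out {0}∪∅={0}

Run:
[0] read 'c'  n0⇒n5
[1] read 'a'  n5⇒n6
[2] read 'a'  n6⇒n7  emit P1@[0:2]
[3] read 'a'  n7⇒n0 ·f
[4] read 'b'  n0⇒n1
[5] read 'b'  n1⇒n2
[6] read 'c'  n2⇒n5 ·f
[7] read 'c'  n5⇒n5 ·f
[8] read 'a'  n5⇒n6
[9] read 'a'  n6⇒n7  emit P1@[7:9]
[10] read 'b'  n7⇒n1 ·f
[11] read 'b'  n1⇒n2
[12] read 'a'  n2⇒n3
[13] read 'b'  n3⇒n4  emit P0@[10:13]
[14] read 'c'  n4⇒n5 ·f
[15] read 'c'  n5⇒n5 ·f
[16] read 'c'  n5⇒n5 ·f
[17] read 'c'  n5⇒n5 ·f
[18] read 'c'  n5⇒n5 ·f
[19] read 'b'  n5⇒n1 ·f
[20] read 'b'  n1⇒n2
[21] read 'a'  n2⇒n3
[22] read 'b'  n3⇒n4  emit P0@[19:22]
[23] read 'c'  n4⇒n5 ·f
[24] read 'c'  n5⇒n5 ·f
[25] read 'a'  n5⇒n6
[26] read 'a'  n6⇒n7  emit P1@[24:26]
[27] read 'b'  n7⇒n1 ·f
[28] read 'b'  n1⇒n2
[29] read 'b'  n2⇒n2 ·f
[30] read 'a'  n2⇒n3
[31] read 'b'  n3⇒n4  emit P0@[28:31]
[32] read 'c'  n4⇒n5 ·f
[33] read 'a'  n5⇒n6
[34] read 'a'  n6⇒n7  emit P1@[32:34]
[35] read 'a'  n7⇒n0 ·f
[36] read 'b'  n0⇒n1
[37] read 'c'  n1⇒n5 ·f
[38] read 'c'  n5⇒n5 ·f
[39] read 'a'  n5⇒n6
[40] read 'a'  n6⇒n7  emit P1@[38:40]
[41] read 'c'  n7⇒n5 ·f
[42] read 'c'  n5⇒n5 ·f
[43] read 'a'  n5⇒n6
[44] read 'a'  n6⇒n7  emit P1@[42:44]
[45] read 'c'  n7⇒n5 ·f
[46] read 'c'  n5⇒n5 ·f
[47] read 'b'  n5⇒n1 ·f
[48] read 'b'  n1⇒n2
[49] read 'c'  n2⇒n5 ·f
[50] read 'a'  n5⇒n6
[51] read 'a'  n6⇒n7  emit P1@[49:51]
[52] read 'c'  n7⇒n5 ·f
[53] read 'b'  n5⇒n1 ·f
[54] read 'b'  n1⇒n2
[55] read 'a'  n2⇒n3
[56] read 'b'  n3⇒n4  emit P0@[53:56]
[57] read 'a'  n4⇒n0 ·f
[58] read 'b'  n0⇒n1
[59] read 'b'  n1⇒n2
[60] read 'b'  n2⇒n2 ·f
[61] read 'a'  n2⇒n3
[62] read 'b'  n3⇒n4  emit P0@[59:62]
[63] read 'b'  n4⇒n2 ·f
[64] read 'b'  n2⇒n2 ·f

Result: [[2,1],[9,1],[13,0],[22,0],[26,1],[31,0],[34,1],[40,1],[44,1],[51,1],[56,0],[62,0]]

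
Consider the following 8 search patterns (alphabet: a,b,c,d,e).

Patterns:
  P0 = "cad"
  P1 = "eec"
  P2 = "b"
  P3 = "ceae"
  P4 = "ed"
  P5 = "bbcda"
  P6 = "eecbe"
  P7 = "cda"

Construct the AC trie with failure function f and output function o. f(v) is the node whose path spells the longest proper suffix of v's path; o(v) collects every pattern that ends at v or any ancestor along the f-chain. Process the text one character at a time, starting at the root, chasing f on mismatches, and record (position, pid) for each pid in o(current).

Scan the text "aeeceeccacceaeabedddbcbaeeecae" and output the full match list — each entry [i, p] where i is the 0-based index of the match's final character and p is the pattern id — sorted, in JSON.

Construct AC machine:
Trie nodes:
  n0 'ε': b→7 c→1 e→4
  n1 'c': a→2 d→18 e→8
  n2 'ca': d→3
  n3 'cad': ·  ←P0
  n4 'e': d→11 e→5
  n5 'ee': c→6
  n6 'eec': b→16  ←P1
  n7 'b': b→12  ←P2
  n8 'ce': a→9
  n9 'cea': e→10
  n10 'ceae': ·  ←P3
  n11 'ed': ·  ←P4
  n12 'bb': c→13
  n13 'bbc': d→14
  n14 'bbcd': a→15
  n15 'bbcda': ·  ←P5
  n16 'eecb': e→17
  n17 'eecbe': ·  ←P6
  n18 'cd': a→19
  n19 'cda': ·  ←P7

Failure links (BFS by depth):
  n1('c'): parent n0 fail=0; on 'c' 0 → fail=0;  out ∅∪∅=∅
  n4('e'): parent n0 fail=0; on 'e' 0 → fail=0;  out ∅∪∅=∅
  n7('b'): parent n0 fail=0; on 'b' 0 → fail=0;  out {2}∪∅={2}
  n2('ca'): parent n1 fail=0; on 'a' 0 → fail=0;  out ∅∪∅=∅
  n5('ee'): parent n4 fail=0; on 'e' 0 → fail=4;  out ∅∪∅=∅
  n8('ce'): parent n1 fail=0; on 'e' 0 → fail=4;  out ∅∪∅=∅
  n11('ed'): parent n4 fail=0; on 'd' 0 → fail=0;  out {4}∪∅={4}
  n12('bb'): parent n7 fail=0; on 'b' 0 → fail=7;  out ∅∪{2}={2}
  n18('cd'): parent n1 fail=0; on 'd' 0 → fail=0;  out ∅∪∅=∅
  n3('cad'): parent n2 fail=0; on 'd' 0 → fail=0;  out {0}∪∅={0}
  n6('eec'): parent n5 fail=4; on 'c' 4→0 → fail=1;  out {1}∪∅={1}
  n9('cea'): parent n8 fail=4; on 'a' 4→0 → fail=0;  out ∅∪∅=∅
  n13('bbc'): parent n12 fail=7; on 'c' 7→0 → fail=1;  out ∅∪∅=∅
  n19('cda'): parent n18 fail=0; on 'a' 0 → fail=0;  out {7}∪∅={7}
  n10('ceae'): parent n9 fail=0; on 'e' 0 → fail=4;  out {3}∪∅={3}
  n14('bbcd'): parent n13 fail=1; on 'd' 1 → fail=18;  out ∅∪∅=∅
  n16('eecb'): parent n6 fail=1; on 'b' 1→0 → fail=7;  out ∅∪{2}={2}
  n15('bbcda'): parent n14 fail=18; on 'a' 18 → fail=19;  out {5}∪{7}={5,7}
  n17('eecbe'): parent n16 fail=7; on 'e' 7→0 → fail=4;  out {6}∪∅={6}

Text stream:
pos 0 'a': at 0
pos 1 'e': at 4
pos 2 'e': at 5
pos 3 'c': at 6  ** P1@[1:3]
pos 4 'e': at 8 (via fail)
pos 5 'e': at 5 (via fail)
pos 6 'c': at 6  ** P1@[4:6]
pos 7 'c': at 1 (via fail)
pos 8 'a': at 2
pos 9 'c': at 1 (via fail)
pos 10 'c': at 1 (via fail)
pos 11 'e': at 8
pos 12 'a': at 9
pos 13 'e': at 10  ** P3@[10:13]
pos 14 'a': at 0 (via fail)
pos 15 'b': at 7  ** P2@[15:15]
pos 16 'e': at 4 (via fail)
pos 17 'd': at 11  ** P4@[16:17]
pos 18 'd': at 0 (via fail)
pos 19 'd': at 0
pos 20 'b': at 7  ** P2@[20:20]
pos 21 'c': at 1 (via fail)
pos 22 'b': at 7 (via fail)  ** P2@[22:22]
pos 23 'a': at 0 (via fail)
pos 24 'e': at 4
pos 25 'e': at 5
pos 26 'e': at 5 (via fail)
pos 27 'c': at 6  ** P1@[25:27]
pos 28 'a': at 2 (via fail)
pos 29 'e': at 4 (via fail)

All matches (sorted): [[3,1],[6,1],[13,3],[15,2],[17,4],[20,2],[22,2],[27,1]]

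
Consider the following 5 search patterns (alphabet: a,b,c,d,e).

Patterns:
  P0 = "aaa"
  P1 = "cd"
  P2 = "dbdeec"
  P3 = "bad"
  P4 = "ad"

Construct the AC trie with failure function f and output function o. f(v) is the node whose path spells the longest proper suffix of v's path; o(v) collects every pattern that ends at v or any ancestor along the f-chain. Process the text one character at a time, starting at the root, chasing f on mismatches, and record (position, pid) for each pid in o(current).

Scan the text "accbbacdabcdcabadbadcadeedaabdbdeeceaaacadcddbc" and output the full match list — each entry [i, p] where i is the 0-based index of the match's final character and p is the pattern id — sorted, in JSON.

Build:
Trie (insert patterns):
  0='ε' goto a→1 b→12 c→4 d→6
  1='a' goto a→2 d→15
  2='aa' goto a→3
  3='aaa' goto ·  [P0 ends]
  4='c' goto d→5
  5='cd' goto ·  [P1 ends]
  6='d' goto b→7
  7='db' goto d→8
  8='dbd' goto e→9
  9='dbde' goto e→10
  10='dbdee' goto c→11
  11='dbdeec' goto ·  [P2 ends]
  12='b' goto a→13
  13='ba' goto d→14
  14='bad' goto ·  [P3 ends]
  15='ad' goto ·  [P4 ends]

BFS fail/out derivation:
  n1('a'): parent n0 fail=0; on 'a' 0 → fail=0;  out ∅∪∅=∅
  n4('c'): parent n0 fail=0; on 'c' 0 → fail=0;  out ∅∪∅=∅
  n6('d'): parent n0 fail=0; on 'd' 0 → fail=0;  out ∅∪∅=∅
  n12('b'): parent n0 fail=0; on 'b' 0 → fail=0;  out ∅∪∅=∅
  n2('aa'): parent n1 fail=0; on 'a' 0 → fail=1;  out ∅∪∅=∅
  n5('cd'): parent n4 fail=0; on 'd' 0 → fail=6;  out {1}∪∅={1}
  n7('db'): parent n6 fail=0; on 'b' 0 → fail=12;  out ∅∪∅=∅
  n13('ba'): parent n12 fail=0; on 'a' 0 → fail=1;  out ∅∪∅=∅
  n15('ad'): parent n1 fail=0; on 'd' 0 → fail=6;  out {4}∪∅={4}
  n3('aaa'): parent n2 fail=1; on 'a' 1 → fail=2;  out {0}∪∅={0}
  n8('dbd'): parent n7 fail=12; on 'd' 12→0 → fail=6;  out ∅∪∅=∅
  n14('bad'): parent n13 fail=1; on 'd' 1 → fail=15;  out {3}∪{4}={3,4}
  n9('dbde'): parent n8 fail=6; on 'e' 6→0 → fail=0;  out ∅∪∅=∅
  n10('dbdee'): parent n9 fail=0; on 'e' 0 → fail=0;  out ∅∪∅=∅
  n11('dbdeec'): parent n10 fail=0; on 'c' 0 → fail=4;  out {2}∪∅={2}

Run:
pos 0 'a': at 1
pos 1 'c': at 4 (via fail)
pos 2 'c': at 4 (via fail)
pos 3 'b': at 12 (via fail)
pos 4 'b': at 12 (via fail)
pos 5 'a': at 13
pos 6 'c': at 4 (via fail)
pos 7 'd': at 5  → match P1@[6:7]
pos 8 'a': at 1 (via fail)
pos 9 'b': at 12 (via fail)
pos 10 'c': at 4 (via fail)
pos 11 'd': at 5  → match P1@[10:11]
pos 12 'c': at 4 (via fail)
pos 13 'a': at 1 (via fail)
pos 14 'b': at 12 (via fail)
pos 15 'a': at 13
pos 16 'd': at 14  → match P3@[14:16],P4@[15:16]
pos 17 'b': at 7 (via fail)
pos 18 'a': at 13 (via fail)
pos 19 'd': at 14  → match P3@[17:19],P4@[18:19]
pos 20 'c': at 4 (via fail)
pos 21 'a': at 1 (via fail)
pos 22 'd': at 15  → match P4@[21:22]
pos 23 'e': at 0 (via fail)
pos 24 'e': at 0
pos 25 'd': at 6
pos 26 'a': at 1 (via fail)
pos 27 'a': at 2
pos 28 'b': at 12 (via fail)
pos 29 'd': at 6 (via fail)
pos 30 'b': at 7
pos 31 'd': at 8
pos 32 'e': at 9
pos 33 'e': at 10
pos 34 'c': at 11  → match P2@[29:34]
pos 35 'e': at 0 (via fail)
pos 36 'a': at 1
pos 37 'a': at 2
pos 38 'a': at 3  → match P0@[36:38]
pos 39 'c': at 4 (via fail)
pos 40 'a': at 1 (via fail)
pos 41 'd': at 15  → match P4@[40:41]
pos 42 'c': at 4 (via fail)
pos 43 'd': at 5  → match P1@[42:43]
pos 44 'd': at 6 (via fail)
pos 45 'b': at 7
pos 46 'c': at 4 (via fail)

Matches: [[7,1],[11,1],[16,3],[16,4],[19,3],[19,4],[22,4],[34,2],[38,0],[41,4],[43,1]]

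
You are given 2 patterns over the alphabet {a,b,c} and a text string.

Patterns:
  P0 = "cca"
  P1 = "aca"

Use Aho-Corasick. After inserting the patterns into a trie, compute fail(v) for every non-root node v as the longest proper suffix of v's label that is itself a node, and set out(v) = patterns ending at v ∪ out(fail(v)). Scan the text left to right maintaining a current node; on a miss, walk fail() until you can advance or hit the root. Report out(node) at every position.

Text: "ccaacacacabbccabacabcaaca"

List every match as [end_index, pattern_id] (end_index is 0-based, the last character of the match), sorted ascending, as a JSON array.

Construct AC machine:
Trie nodes:
  0='ε' goto a→4 c→1
  1='c' goto c→2
  2='cc' goto a→3
  3='cca' goto ·  ←P0
  4='a' goto c→5
  5='ac' goto a→6
  6='aca' goto ·  ←P1

BFS fail/out derivation:
  n1('c'): parent n0 fail=0; on 'c' 0 → fail=0;  out ∅∪∅=∅
  n4('a'): parent n0 fail=0; on 'a' 0 → fail=0;  out ∅∪∅=∅
  n2('cc'): parent n1 fail=0; on 'c' 0 → fail=1;  out ∅∪∅=∅
  n5('ac'): parent n4 fail=0; on 'c' 0 → fail=1;  out ∅∪∅=∅
  n3('cca'): parent n2 fail=1; on 'a' 1→0 → fail=4;  out {0}∪∅={0}
  n6('aca'): parent n5 fail=1; on 'a' 1→0 → fail=4;  out {1}∪∅={1}

Scan:
pos 0 'c': at 1
pos 1 'c': at 2
pos 2 'a': at 3  emit P0@[0:2]
pos 3 'a': at 4 (via fail)
pos 4 'c': at 5
pos 5 'a': at 6  emit P1@[3:5]
pos 6 'c': at 5 (via fail)
pos 7 'a': at 6  emit P1@[5:7]
pos 8 'c': at 5 (via fail)
pos 9 'a': at 6  emit P1@[7:9]
pos 10 'b': at 0 (via fail)
pos 11 'b': at 0
pos 12 'c': at 1
pos 13 'c': at 2
pos 14 'a': at 3  emit P0@[12:14]
pos 15 'b': at 0 (via fail)
pos 16 'a': at 4
pos 17 'c': at 5
pos 18 'a': at 6  emit P1@[16:18]
pos 19 'b': at 0 (via fail)
pos 20 'c': at 1
pos 21 'a': at 4 (via fail)
pos 22 'a': at 4 (via fail)
pos 23 'c': at 5
pos 24 'a': at 6  emit P1@[22:24]

Matches: [[2,0],[5,1],[7,1],[9,1],[14,0],[18,1],[24,1]]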